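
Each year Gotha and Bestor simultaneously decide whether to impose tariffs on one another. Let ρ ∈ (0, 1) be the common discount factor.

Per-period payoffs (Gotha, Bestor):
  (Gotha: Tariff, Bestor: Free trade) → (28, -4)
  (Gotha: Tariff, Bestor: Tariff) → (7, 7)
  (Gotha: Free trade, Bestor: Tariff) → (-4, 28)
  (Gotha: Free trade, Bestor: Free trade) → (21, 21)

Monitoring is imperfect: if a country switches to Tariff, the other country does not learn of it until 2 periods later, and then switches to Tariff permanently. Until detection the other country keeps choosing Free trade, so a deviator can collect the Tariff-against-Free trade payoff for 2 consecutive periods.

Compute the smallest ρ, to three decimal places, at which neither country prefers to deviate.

0.577

The best deviation is to choose Tariff for all 2 undetected periods, earning 28 each, then 7 forever once detected.
Deviation value: 28(1−ρ^2)/(1−ρ) + 7ρ^2/(1−ρ); cooperation value: 21/(1−ρ).
IC: 21 ≥ 28(1−ρ^2) + 7ρ^2 = 28 − 21ρ^2.
So ρ^2 ≥ 7/21 = 1/3, giving ρ ≥ (1/3)^(1/2) ≈ 0.577.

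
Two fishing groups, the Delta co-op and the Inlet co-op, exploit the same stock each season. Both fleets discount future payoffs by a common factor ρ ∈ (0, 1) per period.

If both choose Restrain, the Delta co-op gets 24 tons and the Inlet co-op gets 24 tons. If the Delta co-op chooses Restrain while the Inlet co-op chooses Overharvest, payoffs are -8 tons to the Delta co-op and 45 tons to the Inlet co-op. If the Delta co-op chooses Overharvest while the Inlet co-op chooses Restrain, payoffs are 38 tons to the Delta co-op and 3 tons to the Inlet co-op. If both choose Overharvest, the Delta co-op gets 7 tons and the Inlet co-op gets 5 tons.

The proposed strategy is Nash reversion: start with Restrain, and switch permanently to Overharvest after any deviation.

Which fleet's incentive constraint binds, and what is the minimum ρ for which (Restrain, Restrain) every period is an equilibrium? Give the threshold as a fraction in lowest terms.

the Inlet co-op; ρ ≥ 21/40

the Delta co-op's threshold: (38−24)/(38−7) = 14/31.
the Inlet co-op's threshold: (45−24)/(45−5) = 21/40.
14/31 < 21/40, so the Inlet co-op binds and ρ* = 21/40.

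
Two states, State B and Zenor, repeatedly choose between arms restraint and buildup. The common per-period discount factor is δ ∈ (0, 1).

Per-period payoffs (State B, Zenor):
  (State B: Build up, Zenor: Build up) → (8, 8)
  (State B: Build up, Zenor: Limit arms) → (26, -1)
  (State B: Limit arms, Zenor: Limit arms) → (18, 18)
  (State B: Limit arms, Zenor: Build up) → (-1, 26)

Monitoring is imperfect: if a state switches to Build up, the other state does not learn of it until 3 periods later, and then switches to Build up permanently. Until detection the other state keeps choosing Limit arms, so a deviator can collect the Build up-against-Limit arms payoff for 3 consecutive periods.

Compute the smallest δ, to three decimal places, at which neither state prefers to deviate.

Deviating for the 3 undetected periods gains 26−18 = 8 per period over cooperation, then loses 18−8 = 10 per period forever once punishment starts.
Gain: 8(1 + δ + … + δ^2); loss: 10·δ^3/(1−δ).
No profitable deviation ⇔ 8(1−δ^3) ≤ 10·δ^3, i.e. δ^3 ≥ 8/(8+10) = 4/9.
Hence δ ≥ (4/9)^(1/3) ≈ 0.763.

0.763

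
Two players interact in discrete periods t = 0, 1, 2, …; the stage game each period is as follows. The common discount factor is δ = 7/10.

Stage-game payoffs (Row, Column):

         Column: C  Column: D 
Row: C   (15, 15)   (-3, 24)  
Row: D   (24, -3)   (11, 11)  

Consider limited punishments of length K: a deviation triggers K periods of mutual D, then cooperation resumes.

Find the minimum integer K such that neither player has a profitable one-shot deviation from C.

10

No profitable deviation requires (15−11)(δ+…+δ^K) ≥ 24−15, i.e. δ+…+δ^K ≥ 9/4 ≈ 2.2500.
With δ = 7/10, the partial sums are K=1: 0.7000, K=2: 1.1900, …, K=8: 2.1988, K=9: 2.2392, K=10: 2.2674.
K = 10 is the first length at which the sum reaches 2.2500.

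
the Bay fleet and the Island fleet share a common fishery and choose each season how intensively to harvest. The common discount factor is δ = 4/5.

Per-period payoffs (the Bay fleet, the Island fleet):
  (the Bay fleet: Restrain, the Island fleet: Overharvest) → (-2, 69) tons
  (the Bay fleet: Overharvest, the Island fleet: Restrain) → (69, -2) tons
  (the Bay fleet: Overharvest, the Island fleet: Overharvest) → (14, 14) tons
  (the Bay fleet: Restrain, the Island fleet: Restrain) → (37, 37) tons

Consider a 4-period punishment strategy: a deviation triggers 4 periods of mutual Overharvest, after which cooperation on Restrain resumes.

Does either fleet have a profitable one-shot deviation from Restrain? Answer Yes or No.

No

Comparing payoff streams over the 5 periods until play realigns: cooperate → 37(1+δ+…+δ^4); deviate → 69 + 14(δ+…+δ^4).
Cooperation is sustained iff (37−14)(δ+…+δ^4) ≥ 69−37.
δ+…+δ^4 = 4/5·(1−(4/5)^4)/(1−4/5) = 2.3616, and (69−37)/(37−14) = 1.3913.
2.3616 ≥ 1.3913, so cooperation is sustainable.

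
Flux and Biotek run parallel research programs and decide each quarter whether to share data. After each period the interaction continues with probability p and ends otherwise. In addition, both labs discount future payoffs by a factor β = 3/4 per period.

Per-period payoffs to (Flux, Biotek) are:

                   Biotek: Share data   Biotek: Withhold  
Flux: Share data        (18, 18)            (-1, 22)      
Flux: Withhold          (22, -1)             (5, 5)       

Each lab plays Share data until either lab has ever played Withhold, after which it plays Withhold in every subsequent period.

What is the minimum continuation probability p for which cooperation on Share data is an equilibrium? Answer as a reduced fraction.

With continuation probability p and discount β, the effective per-period discount factor is βp.
Grim-trigger IC: βp ≥ (22−18)/(22−5) = 4/17.
So p ≥ (4/17)/(3/4) = 16/51.

16/51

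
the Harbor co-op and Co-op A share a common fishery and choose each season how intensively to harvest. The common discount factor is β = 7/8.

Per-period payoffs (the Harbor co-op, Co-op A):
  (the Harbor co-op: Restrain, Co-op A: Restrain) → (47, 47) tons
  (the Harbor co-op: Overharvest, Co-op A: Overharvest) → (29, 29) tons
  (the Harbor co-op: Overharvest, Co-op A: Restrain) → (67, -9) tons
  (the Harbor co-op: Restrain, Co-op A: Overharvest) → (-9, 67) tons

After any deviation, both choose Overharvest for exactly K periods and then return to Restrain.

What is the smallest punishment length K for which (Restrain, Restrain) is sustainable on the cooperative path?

IC: β(1−β^K)/(1−β) ≥ (67−47)/(47−29) = 10/9.
With β = 7/8: need 1 − β^K ≥ 10/9·(1−7/8)/(7/8), i.e. β^K ≤ 0.8413.
Since (7/8)^1 = 0.8750 and (7/8)^2 = 0.7656, the smallest such K is 2.

2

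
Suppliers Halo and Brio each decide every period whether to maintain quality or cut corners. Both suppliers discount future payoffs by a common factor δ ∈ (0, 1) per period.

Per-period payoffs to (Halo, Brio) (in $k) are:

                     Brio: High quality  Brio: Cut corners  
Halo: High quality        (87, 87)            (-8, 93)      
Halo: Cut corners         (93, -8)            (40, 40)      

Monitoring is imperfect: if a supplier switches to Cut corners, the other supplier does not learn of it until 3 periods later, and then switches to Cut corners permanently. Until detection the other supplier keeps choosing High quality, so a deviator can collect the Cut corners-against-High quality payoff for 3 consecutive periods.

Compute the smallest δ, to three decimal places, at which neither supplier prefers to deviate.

0.484

A deviator earns 93 for 3 periods, then 40 forever; cooperating earns 87 forever. Multiplying the IC by (1−δ):
87 ≥ 93(1−δ^3) + 40δ^3, so 53·δ^3 ≥ 6 and δ^3 ≥ 6/53.
δ ≥ (6/53)^(1/3) ≈ 0.484.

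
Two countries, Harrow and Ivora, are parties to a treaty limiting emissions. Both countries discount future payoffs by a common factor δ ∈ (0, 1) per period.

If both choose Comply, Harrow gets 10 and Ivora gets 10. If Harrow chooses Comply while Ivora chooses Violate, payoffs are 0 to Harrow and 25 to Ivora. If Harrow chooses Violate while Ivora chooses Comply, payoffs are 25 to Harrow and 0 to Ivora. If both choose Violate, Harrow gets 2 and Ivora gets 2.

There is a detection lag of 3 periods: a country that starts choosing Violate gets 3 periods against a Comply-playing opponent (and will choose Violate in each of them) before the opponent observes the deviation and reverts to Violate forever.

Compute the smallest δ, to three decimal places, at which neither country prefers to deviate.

The best deviation is to choose Violate for all 3 undetected periods, earning 25 each, then 2 forever once detected.
Deviation value: 25(1−δ^3)/(1−δ) + 2δ^3/(1−δ); cooperation value: 10/(1−δ).
IC: 10 ≥ 25(1−δ^3) + 2δ^3 = 25 − 23δ^3.
So δ^3 ≥ 15/23, giving δ ≥ (15/23)^(1/3) ≈ 0.867.

0.867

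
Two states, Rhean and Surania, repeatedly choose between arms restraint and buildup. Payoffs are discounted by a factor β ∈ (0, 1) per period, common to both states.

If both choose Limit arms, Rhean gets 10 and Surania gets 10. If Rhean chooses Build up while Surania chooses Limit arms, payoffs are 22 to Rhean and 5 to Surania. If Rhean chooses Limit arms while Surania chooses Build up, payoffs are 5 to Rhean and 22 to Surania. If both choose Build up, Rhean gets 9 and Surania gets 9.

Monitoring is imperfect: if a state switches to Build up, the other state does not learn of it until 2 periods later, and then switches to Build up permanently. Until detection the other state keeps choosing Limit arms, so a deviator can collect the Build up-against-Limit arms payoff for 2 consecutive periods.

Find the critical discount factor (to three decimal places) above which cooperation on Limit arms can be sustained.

Deviating for the 2 undetected periods gains 22−10 = 12 per period over cooperation, then loses 10−9 = 1 per period forever once punishment starts.
Gain: 12(1 + β + … + β^1); loss: 1·β^2/(1−β).
No profitable deviation ⇔ 12(1−β^2) ≤ 1·β^2, i.e. β^2 ≥ 12/(12+1) = 12/13.
Hence β ≥ (12/13)^(1/2) ≈ 0.961.

0.961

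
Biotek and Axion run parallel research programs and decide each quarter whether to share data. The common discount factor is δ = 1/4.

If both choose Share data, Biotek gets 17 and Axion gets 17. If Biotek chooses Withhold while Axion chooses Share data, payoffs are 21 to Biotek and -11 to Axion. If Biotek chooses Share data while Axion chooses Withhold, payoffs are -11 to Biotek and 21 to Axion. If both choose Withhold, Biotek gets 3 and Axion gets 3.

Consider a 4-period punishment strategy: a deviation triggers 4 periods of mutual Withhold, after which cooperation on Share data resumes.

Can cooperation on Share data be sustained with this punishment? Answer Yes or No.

Yes

A one-shot deviation gives 21 now, then 3 for 4 periods, then back to 17.
Gain from deviating: (21−17) today; loss: (17−3) in each of the next 4 periods.
No-deviation condition: (17−3)(δ+…+δ^4) ≥ 21−17, i.e. δ+…+δ^4 ≥ 2/7.
At δ = 1/4: δ+…+δ^4 = 0.3320 ≥ 0.2857.
So cooperation is sustainable.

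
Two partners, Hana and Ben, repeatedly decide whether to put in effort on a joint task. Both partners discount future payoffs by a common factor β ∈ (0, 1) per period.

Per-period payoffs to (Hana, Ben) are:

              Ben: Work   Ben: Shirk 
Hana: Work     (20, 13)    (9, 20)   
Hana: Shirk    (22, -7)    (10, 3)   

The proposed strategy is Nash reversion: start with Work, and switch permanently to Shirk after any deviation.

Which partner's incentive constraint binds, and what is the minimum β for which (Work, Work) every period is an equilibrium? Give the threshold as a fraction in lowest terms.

Hana: cooperation gives 20 each period; deviation gives 22 once then 10 forever.
  20/(1−β) ≥ 22 + 10β/(1−β) ⇒ β ≥ 2/12 = 1/6.
Ben: cooperation gives 13 each period; deviation gives 20 once then 3 forever.
  β ≥ 7/17.
Both must hold, so the binding constraint is Ben's: β ≥ 7/17.

Ben; β ≥ 7/17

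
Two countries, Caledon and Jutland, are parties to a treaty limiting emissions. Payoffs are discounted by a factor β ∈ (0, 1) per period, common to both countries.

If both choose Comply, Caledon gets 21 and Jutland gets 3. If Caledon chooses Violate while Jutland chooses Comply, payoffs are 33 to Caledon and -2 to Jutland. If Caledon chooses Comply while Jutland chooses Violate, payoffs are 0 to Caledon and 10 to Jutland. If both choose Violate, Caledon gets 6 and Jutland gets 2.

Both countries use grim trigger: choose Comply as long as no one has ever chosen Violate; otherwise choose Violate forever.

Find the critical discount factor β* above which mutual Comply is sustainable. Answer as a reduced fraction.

Caledon: cooperation gives 21 each period; deviation gives 33 once then 6 forever.
  21/(1−β) ≥ 33 + 6β/(1−β) ⇒ β ≥ 12/27 = 4/9.
Jutland: cooperation gives 3 each period; deviation gives 10 once then 2 forever.
  β ≥ 7/8.
Both must hold, so the binding constraint is Jutland's: β ≥ 7/8.

7/8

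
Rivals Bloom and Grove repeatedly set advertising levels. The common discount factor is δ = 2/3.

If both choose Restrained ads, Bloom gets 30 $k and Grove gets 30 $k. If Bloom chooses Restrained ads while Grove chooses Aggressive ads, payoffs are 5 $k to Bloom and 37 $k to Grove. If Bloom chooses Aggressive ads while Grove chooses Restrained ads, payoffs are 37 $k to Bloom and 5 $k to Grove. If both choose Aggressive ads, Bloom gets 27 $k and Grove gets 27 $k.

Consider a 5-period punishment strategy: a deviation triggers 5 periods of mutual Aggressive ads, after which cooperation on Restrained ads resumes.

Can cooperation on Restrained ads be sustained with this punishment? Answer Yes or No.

No

A one-shot deviation gives 37 now, then 27 for 5 periods, then back to 30.
Gain from deviating: (37−30) today; loss: (30−27) in each of the next 5 periods.
No-deviation condition: (30−27)(δ+…+δ^5) ≥ 37−30, i.e. δ+…+δ^5 ≥ 7/3.
At δ = 2/3: δ+…+δ^5 = 1.7366 < 2.3333.
So cooperation is not sustainable.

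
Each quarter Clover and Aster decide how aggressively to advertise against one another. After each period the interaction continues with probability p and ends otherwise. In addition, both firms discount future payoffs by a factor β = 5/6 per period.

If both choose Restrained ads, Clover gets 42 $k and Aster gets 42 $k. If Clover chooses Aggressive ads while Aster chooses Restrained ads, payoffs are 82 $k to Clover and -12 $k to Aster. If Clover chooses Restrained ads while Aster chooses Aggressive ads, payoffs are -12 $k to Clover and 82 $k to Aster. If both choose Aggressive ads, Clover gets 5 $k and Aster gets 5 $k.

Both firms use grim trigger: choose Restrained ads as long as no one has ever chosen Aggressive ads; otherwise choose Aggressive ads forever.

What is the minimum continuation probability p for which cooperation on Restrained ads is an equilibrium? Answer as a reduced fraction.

Expected continuation weight on next period's payoff is β·p = 5/6·p, which plays the role of the discount factor.
Cooperation requires 5/6·p ≥ (82−42)/(82−5) = 40/77, hence p ≥ 48/77.

48/77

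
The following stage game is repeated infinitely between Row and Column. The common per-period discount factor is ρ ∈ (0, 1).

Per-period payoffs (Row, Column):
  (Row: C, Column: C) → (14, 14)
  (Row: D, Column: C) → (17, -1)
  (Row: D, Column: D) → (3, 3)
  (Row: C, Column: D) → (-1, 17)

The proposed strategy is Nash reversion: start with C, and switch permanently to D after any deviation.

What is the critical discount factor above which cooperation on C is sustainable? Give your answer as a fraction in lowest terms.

Cooperation forever yields 14 each period: 14/(1−ρ).
Deviating yields 17 once, then 3 forever: 17 + 3ρ/(1−ρ).
No profitable deviation requires 14/(1−ρ) ≥ 17 + 3ρ/(1−ρ).
Multiplying by (1−ρ): 14 ≥ 17(1−ρ) + 3ρ = 17 − 14ρ.
So 14ρ ≥ 3, i.e. ρ ≥ 3/14.

3/14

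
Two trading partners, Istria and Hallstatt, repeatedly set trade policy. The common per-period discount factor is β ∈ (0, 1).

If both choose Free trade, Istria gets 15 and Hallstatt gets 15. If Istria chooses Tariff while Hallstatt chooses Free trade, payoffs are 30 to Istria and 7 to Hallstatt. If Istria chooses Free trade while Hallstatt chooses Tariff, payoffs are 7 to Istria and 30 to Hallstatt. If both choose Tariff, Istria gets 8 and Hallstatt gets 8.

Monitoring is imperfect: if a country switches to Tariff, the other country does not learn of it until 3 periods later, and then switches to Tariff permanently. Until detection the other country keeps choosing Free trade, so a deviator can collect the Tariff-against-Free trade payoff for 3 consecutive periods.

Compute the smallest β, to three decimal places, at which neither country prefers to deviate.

0.880

A deviator earns 30 for 3 periods, then 8 forever; cooperating earns 15 forever. Multiplying the IC by (1−β):
15 ≥ 30(1−β^3) + 8β^3, so 22·β^3 ≥ 15 and β^3 ≥ 15/22.
β ≥ (15/22)^(1/3) ≈ 0.880.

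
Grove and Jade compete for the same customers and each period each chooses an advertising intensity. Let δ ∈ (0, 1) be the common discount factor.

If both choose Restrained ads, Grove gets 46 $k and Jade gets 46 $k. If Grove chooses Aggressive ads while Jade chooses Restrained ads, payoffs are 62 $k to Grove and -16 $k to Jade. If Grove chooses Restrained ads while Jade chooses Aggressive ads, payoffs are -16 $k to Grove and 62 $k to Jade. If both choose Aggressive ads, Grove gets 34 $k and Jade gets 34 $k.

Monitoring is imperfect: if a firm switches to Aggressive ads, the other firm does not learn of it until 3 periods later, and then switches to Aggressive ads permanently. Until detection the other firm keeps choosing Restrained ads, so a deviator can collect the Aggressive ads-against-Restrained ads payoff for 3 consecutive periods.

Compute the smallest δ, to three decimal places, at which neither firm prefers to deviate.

0.830

A deviator earns 62 for 3 periods, then 34 forever; cooperating earns 46 forever. Multiplying the IC by (1−δ):
46 ≥ 62(1−δ^3) + 34δ^3, so 28·δ^3 ≥ 16 and δ^3 ≥ 4/7.
δ ≥ (4/7)^(1/3) ≈ 0.830.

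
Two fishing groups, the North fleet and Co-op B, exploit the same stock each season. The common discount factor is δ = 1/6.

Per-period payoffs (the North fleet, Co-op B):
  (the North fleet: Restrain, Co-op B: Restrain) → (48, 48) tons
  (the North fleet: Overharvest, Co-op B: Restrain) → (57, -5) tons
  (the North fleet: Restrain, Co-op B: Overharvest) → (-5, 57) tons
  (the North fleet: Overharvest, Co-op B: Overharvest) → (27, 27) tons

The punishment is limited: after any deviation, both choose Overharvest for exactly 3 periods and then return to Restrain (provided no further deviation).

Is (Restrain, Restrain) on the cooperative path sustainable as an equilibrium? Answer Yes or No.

No

IC: δ+…+δ^3 ≥ (57−48)/(48−27) = 3/7.
At δ = 1/6: partial sum = 0.1991 < 0.4286. Cooperation not sustainable.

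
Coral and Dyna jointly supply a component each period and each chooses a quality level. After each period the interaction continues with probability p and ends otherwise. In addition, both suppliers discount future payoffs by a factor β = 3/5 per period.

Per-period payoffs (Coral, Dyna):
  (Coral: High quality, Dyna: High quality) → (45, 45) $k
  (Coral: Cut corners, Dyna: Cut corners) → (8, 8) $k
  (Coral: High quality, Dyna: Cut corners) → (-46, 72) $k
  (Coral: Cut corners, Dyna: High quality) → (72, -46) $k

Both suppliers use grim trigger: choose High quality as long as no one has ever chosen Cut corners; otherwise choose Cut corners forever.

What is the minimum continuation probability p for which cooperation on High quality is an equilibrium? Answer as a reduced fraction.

Expected continuation weight on next period's payoff is β·p = 3/5·p, which plays the role of the discount factor.
Cooperation requires 3/5·p ≥ (72−45)/(72−8) = 27/64, hence p ≥ 45/64.

45/64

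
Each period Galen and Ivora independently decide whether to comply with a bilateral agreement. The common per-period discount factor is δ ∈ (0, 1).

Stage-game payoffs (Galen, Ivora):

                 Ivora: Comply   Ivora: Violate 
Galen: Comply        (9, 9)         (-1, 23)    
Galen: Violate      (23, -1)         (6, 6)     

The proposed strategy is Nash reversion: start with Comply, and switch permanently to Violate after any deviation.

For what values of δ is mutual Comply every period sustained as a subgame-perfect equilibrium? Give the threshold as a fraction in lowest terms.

9/(1−δ) ≥ 23 + 6δ/(1−δ)
9 ≥ 23 − 17δ
δ ≥ 14/17.

14/17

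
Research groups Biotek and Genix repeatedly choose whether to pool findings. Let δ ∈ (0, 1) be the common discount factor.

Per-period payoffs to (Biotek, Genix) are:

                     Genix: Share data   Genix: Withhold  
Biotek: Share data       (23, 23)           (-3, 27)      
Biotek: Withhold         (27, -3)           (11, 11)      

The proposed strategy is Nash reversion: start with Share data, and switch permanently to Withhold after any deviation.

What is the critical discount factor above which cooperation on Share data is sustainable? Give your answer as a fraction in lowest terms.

23/(1−δ) ≥ 27 + 11δ/(1−δ)
23 ≥ 27 − 16δ
δ ≥ 4/16 = 1/4.

1/4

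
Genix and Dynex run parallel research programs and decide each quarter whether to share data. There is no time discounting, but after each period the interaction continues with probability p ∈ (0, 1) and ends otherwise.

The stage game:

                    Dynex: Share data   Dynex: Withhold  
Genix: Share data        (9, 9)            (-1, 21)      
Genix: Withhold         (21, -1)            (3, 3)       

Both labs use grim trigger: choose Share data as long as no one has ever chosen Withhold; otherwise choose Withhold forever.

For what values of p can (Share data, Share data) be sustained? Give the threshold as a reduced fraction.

Expected cooperation value is 9 + p·9 + p²·9 + … = 9/(1−p); deviation gives 21 + p·3/(1−p).
9 ≥ 21(1−p) + 3p ⇒ 18p ≥ 12 ⇒ p ≥ 12/18 = 2/3.

2/3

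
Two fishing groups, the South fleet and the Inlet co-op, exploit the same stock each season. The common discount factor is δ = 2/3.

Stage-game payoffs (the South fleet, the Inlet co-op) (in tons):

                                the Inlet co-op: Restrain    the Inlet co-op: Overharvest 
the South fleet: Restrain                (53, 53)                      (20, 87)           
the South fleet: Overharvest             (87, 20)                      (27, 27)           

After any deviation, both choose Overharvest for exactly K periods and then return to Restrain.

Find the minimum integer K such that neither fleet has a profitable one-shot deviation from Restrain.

3

Need Σ_{k=1}^{K} δ^k ≥ (87−53)/(53−27) = 1.3077 at δ = 2/3.
At K = 2 the sum is 1.1111 < 1.3077; at K = 3 it is 1.4074 ≥ 1.3077.
So the minimum punishment length is K = 3.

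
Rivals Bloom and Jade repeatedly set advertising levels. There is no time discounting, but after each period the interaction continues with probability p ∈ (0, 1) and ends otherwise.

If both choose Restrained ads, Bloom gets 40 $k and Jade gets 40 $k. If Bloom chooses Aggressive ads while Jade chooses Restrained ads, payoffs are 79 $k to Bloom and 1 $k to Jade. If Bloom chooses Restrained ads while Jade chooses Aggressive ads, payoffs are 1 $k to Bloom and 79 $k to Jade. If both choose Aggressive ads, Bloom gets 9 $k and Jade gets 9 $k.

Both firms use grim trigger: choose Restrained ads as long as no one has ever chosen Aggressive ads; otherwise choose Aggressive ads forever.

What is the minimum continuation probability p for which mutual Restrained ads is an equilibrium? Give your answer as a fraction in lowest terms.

39/70

Expected cooperation value is 40 + p·40 + p²·40 + … = 40/(1−p); deviation gives 79 + p·9/(1−p).
40 ≥ 79(1−p) + 9p ⇒ 70p ≥ 39 ⇒ p ≥ 39/70.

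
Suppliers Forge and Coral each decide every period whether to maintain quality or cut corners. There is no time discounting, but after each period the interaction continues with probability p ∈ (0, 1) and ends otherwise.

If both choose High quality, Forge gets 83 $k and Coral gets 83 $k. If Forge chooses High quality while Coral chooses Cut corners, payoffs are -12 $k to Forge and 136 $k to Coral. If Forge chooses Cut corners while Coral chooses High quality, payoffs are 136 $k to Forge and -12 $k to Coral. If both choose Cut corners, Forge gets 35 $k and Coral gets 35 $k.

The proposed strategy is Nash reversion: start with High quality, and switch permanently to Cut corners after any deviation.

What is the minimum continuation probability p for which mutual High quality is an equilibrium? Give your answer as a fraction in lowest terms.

Expected cooperation value is 83 + p·83 + p²·83 + … = 83/(1−p); deviation gives 136 + p·35/(1−p).
83 ≥ 136(1−p) + 35p ⇒ 101p ≥ 53 ⇒ p ≥ 53/101.

53/101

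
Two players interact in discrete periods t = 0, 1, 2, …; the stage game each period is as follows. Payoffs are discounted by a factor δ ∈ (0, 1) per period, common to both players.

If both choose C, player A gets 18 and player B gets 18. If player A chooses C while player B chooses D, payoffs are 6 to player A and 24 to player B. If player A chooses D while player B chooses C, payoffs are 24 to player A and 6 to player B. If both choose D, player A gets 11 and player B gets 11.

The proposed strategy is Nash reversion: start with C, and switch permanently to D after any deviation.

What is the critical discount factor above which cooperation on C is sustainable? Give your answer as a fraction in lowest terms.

6/13

One-period gain from deviating is 24 − 18 = 6. The loss is 18 − 11 = 7 in every subsequent period, with present value 7·δ/(1−δ).
Deviation is unprofitable when 7·δ/(1−δ) ≥ 6, i.e. δ/(1−δ) ≥ 6/7.
Equivalently δ ≥ 6/(6+7) = 6/13.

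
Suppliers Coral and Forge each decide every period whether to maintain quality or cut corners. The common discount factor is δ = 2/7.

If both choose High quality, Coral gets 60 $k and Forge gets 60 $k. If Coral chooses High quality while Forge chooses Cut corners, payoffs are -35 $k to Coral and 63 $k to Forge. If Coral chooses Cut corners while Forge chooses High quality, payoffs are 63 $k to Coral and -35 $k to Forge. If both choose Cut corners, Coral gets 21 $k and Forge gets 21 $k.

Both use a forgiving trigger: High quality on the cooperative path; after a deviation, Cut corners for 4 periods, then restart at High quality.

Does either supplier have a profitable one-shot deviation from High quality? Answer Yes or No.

No

IC: δ+…+δ^4 ≥ (63−60)/(60−21) = 1/13.
At δ = 2/7: partial sum = 0.3973 ≥ 0.0769. Cooperation sustainable.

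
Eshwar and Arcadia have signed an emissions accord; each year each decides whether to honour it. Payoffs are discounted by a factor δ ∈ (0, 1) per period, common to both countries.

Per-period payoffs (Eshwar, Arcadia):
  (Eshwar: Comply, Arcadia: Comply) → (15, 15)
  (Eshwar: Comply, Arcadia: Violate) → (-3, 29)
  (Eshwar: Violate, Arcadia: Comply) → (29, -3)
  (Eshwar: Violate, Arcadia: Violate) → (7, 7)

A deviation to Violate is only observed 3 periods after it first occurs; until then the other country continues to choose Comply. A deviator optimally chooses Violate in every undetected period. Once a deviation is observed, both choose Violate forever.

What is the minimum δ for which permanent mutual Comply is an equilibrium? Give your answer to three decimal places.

A deviator earns 29 for 3 periods, then 7 forever; cooperating earns 15 forever. Multiplying the IC by (1−δ):
15 ≥ 29(1−δ^3) + 7δ^3, so 22·δ^3 ≥ 14 and δ^3 ≥ 7/11.
δ ≥ (7/11)^(1/3) ≈ 0.860.

0.860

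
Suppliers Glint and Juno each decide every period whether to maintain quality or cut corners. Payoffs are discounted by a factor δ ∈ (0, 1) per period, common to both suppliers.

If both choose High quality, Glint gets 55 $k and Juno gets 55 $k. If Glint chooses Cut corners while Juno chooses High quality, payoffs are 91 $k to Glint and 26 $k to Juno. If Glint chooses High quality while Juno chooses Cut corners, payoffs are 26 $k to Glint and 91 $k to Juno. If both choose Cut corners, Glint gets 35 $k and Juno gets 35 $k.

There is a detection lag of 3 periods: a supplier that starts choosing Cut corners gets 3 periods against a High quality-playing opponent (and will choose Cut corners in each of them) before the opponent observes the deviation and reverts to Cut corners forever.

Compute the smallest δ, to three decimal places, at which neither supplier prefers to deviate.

0.863

A deviator earns 91 for 3 periods, then 35 forever; cooperating earns 55 forever. Multiplying the IC by (1−δ):
55 ≥ 91(1−δ^3) + 35δ^3, so 56·δ^3 ≥ 36 and δ^3 ≥ 9/14.
δ ≥ (9/14)^(1/3) ≈ 0.863.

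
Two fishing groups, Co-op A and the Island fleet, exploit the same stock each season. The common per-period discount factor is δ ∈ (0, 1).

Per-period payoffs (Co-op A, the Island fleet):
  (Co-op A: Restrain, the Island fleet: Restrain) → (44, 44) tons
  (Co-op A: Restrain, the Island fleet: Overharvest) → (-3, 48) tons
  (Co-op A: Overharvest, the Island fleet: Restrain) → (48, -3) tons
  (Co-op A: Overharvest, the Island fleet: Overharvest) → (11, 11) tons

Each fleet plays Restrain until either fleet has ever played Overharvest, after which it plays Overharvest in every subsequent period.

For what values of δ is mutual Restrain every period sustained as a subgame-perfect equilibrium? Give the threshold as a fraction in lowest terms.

Under grim trigger the critical discount factor is (T−C)/(T−P) with T = 48, C = 44, P = 11.
δ* = (48−44)/(48−11) = 4/37.

4/37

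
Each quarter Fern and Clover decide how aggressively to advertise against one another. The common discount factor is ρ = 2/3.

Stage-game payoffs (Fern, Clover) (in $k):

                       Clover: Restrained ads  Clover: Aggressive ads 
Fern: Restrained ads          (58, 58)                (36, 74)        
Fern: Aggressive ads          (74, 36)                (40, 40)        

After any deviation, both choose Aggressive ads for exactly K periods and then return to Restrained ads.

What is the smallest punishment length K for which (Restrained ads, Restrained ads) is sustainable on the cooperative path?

2

Need Σ_{k=1}^{K} ρ^k ≥ (74−58)/(58−40) = 0.8889 at ρ = 2/3.
At K = 1 the sum is 0.6667 < 0.8889; at K = 2 it is 1.1111 ≥ 0.8889.
So the minimum punishment length is K = 2.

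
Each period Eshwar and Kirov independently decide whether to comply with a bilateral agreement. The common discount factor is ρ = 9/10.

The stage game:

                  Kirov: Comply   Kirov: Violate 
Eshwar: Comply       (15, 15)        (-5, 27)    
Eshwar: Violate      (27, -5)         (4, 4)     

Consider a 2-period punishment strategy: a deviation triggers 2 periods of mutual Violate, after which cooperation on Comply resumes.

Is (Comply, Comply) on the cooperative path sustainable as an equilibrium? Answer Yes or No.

IC: ρ+…+ρ^2 ≥ (27−15)/(15−4) = 12/11.
At ρ = 9/10: partial sum = 1.7100 ≥ 1.0909. Cooperation sustainable.

Yes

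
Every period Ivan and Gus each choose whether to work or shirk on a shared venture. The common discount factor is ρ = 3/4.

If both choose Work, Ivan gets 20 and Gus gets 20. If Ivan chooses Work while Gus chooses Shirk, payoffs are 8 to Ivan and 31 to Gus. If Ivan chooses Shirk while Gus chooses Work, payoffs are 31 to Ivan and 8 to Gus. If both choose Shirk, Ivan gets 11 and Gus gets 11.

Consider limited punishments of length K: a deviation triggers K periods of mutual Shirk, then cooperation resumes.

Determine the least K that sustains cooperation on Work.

Need Σ_{k=1}^{K} ρ^k ≥ (31−20)/(20−11) = 1.2222 at ρ = 3/4.
At K = 1 the sum is 0.7500 < 1.2222; at K = 2 it is 1.3125 ≥ 1.2222.
So the minimum punishment length is K = 2.

2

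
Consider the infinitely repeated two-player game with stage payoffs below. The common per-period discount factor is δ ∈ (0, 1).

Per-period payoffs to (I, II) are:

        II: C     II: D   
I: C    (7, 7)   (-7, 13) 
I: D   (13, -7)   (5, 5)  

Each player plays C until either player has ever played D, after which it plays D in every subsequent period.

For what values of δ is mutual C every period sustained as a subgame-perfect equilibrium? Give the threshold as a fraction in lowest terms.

3/4

7/(1−δ) ≥ 13 + 5δ/(1−δ)
7 ≥ 13 − 8δ
δ ≥ 6/8 = 3/4.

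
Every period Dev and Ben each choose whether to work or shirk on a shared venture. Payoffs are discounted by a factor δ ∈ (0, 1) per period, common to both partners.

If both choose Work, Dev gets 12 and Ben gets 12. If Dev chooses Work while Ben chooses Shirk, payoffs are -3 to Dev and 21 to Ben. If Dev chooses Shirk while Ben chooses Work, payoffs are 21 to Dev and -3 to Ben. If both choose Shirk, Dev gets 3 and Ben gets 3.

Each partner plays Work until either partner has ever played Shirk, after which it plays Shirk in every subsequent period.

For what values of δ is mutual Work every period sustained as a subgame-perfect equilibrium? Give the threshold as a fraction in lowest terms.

1/2

Under grim trigger the critical discount factor is (T−C)/(T−P) with T = 21, C = 12, P = 3.
δ* = (21−12)/(21−3) = 9/18 = 1/2.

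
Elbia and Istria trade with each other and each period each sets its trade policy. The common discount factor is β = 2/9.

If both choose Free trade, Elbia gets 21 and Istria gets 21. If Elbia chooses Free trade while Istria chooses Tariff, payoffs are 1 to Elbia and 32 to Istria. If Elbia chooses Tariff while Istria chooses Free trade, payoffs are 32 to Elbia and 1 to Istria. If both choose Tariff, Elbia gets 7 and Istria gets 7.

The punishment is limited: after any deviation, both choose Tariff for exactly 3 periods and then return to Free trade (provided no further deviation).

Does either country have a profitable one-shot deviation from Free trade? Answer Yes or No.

IC: β+…+β^3 ≥ (32−21)/(21−7) = 11/14.
At β = 2/9: partial sum = 0.2826 < 0.7857. Cooperation not sustainable.

Yes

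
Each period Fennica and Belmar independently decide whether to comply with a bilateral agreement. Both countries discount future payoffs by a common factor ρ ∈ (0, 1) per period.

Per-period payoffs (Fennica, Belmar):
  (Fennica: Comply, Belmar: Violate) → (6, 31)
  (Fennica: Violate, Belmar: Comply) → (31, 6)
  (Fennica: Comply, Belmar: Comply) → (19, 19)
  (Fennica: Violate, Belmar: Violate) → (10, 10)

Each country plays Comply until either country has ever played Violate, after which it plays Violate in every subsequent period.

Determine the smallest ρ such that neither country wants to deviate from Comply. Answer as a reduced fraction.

4/7

Cooperation forever yields 19 each period: 19/(1−ρ).
Deviating yields 31 once, then 10 forever: 31 + 10ρ/(1−ρ).
No profitable deviation requires 19/(1−ρ) ≥ 31 + 10ρ/(1−ρ).
Multiplying by (1−ρ): 19 ≥ 31(1−ρ) + 10ρ = 31 − 21ρ.
So 21ρ ≥ 12, i.e. ρ ≥ 12/21 = 4/7.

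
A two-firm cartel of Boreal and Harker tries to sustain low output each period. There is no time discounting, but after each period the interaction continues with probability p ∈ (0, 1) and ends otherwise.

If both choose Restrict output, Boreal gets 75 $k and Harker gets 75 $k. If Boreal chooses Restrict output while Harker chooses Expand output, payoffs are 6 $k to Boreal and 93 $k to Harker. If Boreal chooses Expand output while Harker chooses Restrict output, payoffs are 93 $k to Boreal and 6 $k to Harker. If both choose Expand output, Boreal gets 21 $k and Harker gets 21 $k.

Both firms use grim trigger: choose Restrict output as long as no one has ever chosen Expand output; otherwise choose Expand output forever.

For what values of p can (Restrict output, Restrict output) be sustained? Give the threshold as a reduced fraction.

1/4

Expected cooperation value is 75 + p·75 + p²·75 + … = 75/(1−p); deviation gives 93 + p·21/(1−p).
75 ≥ 93(1−p) + 21p ⇒ 72p ≥ 18 ⇒ p ≥ 18/72 = 1/4.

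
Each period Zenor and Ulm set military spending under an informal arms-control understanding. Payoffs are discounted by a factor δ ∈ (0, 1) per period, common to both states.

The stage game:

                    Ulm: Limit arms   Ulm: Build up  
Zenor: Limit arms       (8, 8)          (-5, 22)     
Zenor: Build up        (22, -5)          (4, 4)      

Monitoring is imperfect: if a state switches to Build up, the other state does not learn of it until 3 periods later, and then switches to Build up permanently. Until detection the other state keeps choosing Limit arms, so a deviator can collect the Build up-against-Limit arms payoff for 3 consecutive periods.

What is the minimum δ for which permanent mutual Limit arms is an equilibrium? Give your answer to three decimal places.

0.920

The best deviation is to choose Build up for all 3 undetected periods, earning 22 each, then 4 forever once detected.
Deviation value: 22(1−δ^3)/(1−δ) + 4δ^3/(1−δ); cooperation value: 8/(1−δ).
IC: 8 ≥ 22(1−δ^3) + 4δ^3 = 22 − 18δ^3.
So δ^3 ≥ 14/18 = 7/9, giving δ ≥ (7/9)^(1/3) ≈ 0.920.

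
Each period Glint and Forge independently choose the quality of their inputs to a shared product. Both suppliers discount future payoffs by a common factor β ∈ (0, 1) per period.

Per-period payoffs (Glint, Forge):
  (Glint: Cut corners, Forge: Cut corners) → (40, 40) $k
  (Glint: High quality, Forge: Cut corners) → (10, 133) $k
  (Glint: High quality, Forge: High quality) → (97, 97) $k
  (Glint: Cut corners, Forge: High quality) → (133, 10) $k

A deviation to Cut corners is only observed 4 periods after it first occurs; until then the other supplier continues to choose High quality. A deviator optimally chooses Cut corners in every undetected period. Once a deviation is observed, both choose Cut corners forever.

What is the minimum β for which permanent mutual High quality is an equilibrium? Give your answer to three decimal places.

0.789

The best deviation is to choose Cut corners for all 4 undetected periods, earning 133 each, then 40 forever once detected.
Deviation value: 133(1−β^4)/(1−β) + 40β^4/(1−β); cooperation value: 97/(1−β).
IC: 97 ≥ 133(1−β^4) + 40β^4 = 133 − 93β^4.
So β^4 ≥ 36/93 = 12/31, giving β ≥ (12/31)^(1/4) ≈ 0.789.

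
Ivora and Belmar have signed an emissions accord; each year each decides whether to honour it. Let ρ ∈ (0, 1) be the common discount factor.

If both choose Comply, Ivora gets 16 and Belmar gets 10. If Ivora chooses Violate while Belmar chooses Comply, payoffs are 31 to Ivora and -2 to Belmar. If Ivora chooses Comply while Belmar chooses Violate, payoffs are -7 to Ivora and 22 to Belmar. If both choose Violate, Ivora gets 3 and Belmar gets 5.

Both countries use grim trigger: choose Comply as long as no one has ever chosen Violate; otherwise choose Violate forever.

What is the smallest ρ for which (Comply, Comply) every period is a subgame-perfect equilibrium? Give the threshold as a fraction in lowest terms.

12/17

For Ivora: deviation gain 31−16 = 15, per-period punishment loss 16−3 = 13. IC gives ρ ≥ 15/28.
For Belmar: gain 12, loss 5 per period, so ρ ≥ 12/17.
The tighter constraint is Belmar's, so cooperation needs ρ ≥ 12/17.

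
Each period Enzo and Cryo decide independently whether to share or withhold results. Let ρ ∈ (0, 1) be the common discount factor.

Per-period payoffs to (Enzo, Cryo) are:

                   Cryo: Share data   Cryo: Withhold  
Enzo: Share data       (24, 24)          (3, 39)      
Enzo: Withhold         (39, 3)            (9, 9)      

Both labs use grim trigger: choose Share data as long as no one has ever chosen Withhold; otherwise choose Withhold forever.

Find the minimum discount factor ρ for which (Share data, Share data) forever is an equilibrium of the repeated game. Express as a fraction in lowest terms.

1/2

One-period gain from deviating is 39 − 24 = 15. The loss is 24 − 9 = 15 in every subsequent period, with present value 15·ρ/(1−ρ).
Deviation is unprofitable when 15·ρ/(1−ρ) ≥ 15, i.e. ρ/(1−ρ) ≥ 1.
Equivalently ρ ≥ 15/(15+15) = 1/2.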